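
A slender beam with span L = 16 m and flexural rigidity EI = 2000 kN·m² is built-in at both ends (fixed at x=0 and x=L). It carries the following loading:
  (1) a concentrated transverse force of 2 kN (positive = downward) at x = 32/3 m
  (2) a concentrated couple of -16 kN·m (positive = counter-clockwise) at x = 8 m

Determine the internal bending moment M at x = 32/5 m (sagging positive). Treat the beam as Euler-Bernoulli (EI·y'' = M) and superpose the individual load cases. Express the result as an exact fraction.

Load 1 — point force P=2 kN at a=32/3 m (b=L-a=16/3):
  M_1 = Pb²(3a+b)x/L³ - Pab²/L²  [x≤a] = 2·(16/3)²·(3·(32/3)+(16/3))·(32/5)/16³ - 2·(32/3)·(16/3)²/16² = 128/135 kN·m
Load 2 — applied couple M₀=-16 kN·m at a=8 m (b=L-a=8):
  M_2 = R_Ax - M_A  [x≤a] with R_A=-3/2, M_A=-4 = (-3/2)·(32/5) - (-4) = -28/5 kN·m
Superposition: M = Σ M_i = -628/135 kN·m ≈ -4.651852 kN·m

M(32/5) = -628/135 kN·m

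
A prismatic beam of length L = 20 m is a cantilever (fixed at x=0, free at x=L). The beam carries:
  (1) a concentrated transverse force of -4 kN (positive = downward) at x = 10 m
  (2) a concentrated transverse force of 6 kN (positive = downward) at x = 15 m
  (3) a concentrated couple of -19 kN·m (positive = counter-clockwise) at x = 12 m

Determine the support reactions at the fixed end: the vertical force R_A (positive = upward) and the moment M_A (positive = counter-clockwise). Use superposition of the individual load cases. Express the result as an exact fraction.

Load 1 — point force P=-4 kN at a=10 m (b=L-a=10):
  R_A = P = (-4) = -4 kN
  M_A = Pa = (-4)·10 = -40 kN·m
Load 2 — point force P=6 kN at a=15 m (b=L-a=5):
  R_A = P = 6 kN
  M_A = Pa = 6·15 = 90 kN·m
Load 3 — applied couple M₀=-19 kN·m at a=12 m (b=L-a=8):
  R_A = 0 kN
  M_A = -M₀ = -(-19) = 19 kN·m
Superposition: R_A = 2 kN, M_A = 69 kN·m

R_A = 2 kN, M_A = 69 kN·m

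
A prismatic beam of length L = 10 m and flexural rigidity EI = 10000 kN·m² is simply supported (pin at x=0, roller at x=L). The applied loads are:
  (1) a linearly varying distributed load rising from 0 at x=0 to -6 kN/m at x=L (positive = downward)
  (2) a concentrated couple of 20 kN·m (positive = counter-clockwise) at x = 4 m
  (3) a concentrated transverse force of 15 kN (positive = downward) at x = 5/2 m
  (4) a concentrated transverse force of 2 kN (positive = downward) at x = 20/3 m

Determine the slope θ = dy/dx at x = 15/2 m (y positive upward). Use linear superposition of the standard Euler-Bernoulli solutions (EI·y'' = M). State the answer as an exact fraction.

θ(15/2) = -430387/103680000 rad

Load 1 — triangular load w₀=-6 kN/m (0→w₀ over full span):
  θ_1 = -w₀(7L⁴-30L²x²+15x⁴)/(360LEI) = -(-6)·(7·10⁴-30·10²·(15/2)²+15·(15/2)⁴)/(360·10·10000) = -1313/153600 rad
Load 2 — applied couple M₀=20 kN·m at a=4 m (b=L-a=6):
  θ_2 = (M₀x²/(2L)-M₀(x-a)+C₁)/EI  [x>a] with C₁=M₀(3b²-L²)/(6L)=8/3 = (20·(15/2)²/(2·10)-20·((15/2)-4)+(8/3))/10000 = -133/120000 rad
Load 3 — point force P=15 kN at a=5/2 m (b=L-a=15/2):
  θ_3 = -Pa(2L²-6Lx+3x²+a²)/(6LEI)  [x>a] = -15·(5/2)·(2·10²-6·10·(15/2)+3·(15/2)²+(5/2)²)/(6·10·10000) = 3/640 rad
Load 4 — point force P=2 kN at a=20/3 m (b=L-a=10/3):
  θ_4 = -Pa(2L²-6Lx+3x²+a²)/(6LEI)  [x>a] = -2·(20/3)·(2·10²-6·10·(15/2)+3·(15/2)²+(20/3)²)/(6·10·10000) = 53/64800 rad
Superposition: θ = Σ θ_i = -430387/103680000 rad ≈ -0.004151 rad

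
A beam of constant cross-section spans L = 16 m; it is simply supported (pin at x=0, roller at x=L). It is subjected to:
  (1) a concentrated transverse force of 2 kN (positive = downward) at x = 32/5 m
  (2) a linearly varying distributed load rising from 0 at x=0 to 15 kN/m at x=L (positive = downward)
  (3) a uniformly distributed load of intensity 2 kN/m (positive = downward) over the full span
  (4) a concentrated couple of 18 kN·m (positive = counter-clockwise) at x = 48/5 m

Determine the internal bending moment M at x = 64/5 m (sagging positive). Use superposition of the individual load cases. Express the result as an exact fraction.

Load 1 — point force P=2 kN at a=32/5 m (b=L-a=48/5):
  M_1 = Pa(L-x)/L  [x>a] = 2·(32/5)·(16-(64/5))/16 = 64/25 kN·m
Load 2 — triangular load w₀=15 kN/m (0→w₀ over full span):
  M_2 = w₀Lx/6 - w₀x³/(6L) = 15·16·(64/5)/6 - 15·(64/5)³/(6·16) = 4608/25 kN·m
Load 3 — uniform load w=2 kN/m over full span:
  M_3 = wx(L-x)/2 = 2·(64/5)·(16-(64/5))/2 = 1024/25 kN·m
Load 4 — applied couple M₀=18 kN·m at a=48/5 m (b=L-a=32/5):
  M_4 = M₀x/L - M₀  [x>a] = 18·(64/5)/16 - 18 = -18/5 kN·m
Superposition: M = Σ M_i = 5606/25 kN·m ≈ 224.240000 kN·m

M(64/5) = 5606/25 kN·m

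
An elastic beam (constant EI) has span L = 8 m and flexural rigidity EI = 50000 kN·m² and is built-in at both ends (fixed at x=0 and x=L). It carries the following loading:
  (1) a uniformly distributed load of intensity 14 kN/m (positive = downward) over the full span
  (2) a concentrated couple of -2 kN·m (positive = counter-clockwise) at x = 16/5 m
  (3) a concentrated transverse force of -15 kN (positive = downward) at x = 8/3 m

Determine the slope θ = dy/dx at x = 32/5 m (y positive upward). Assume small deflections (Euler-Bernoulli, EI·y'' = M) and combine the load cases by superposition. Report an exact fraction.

Load 1 — uniform load w=14 kN/m over full span:
  θ_1 = -wx(L-x)(L-2x)/(12EI) = -14·(32/5)·(8-(32/5))·(8-2·(32/5))/(12·50000) = 448/390625 rad
Load 2 — applied couple M₀=-2 kN·m at a=16/5 m (b=L-a=24/5):
  θ_2 = (R_Ax²/2 - M_Ax - M₀(x-a))/EI  [x>a] with R_A=-9/25, M_A=-6/25 = ((-9/25)·(32/5)²/2 - (-6/25)·(32/5) - (-2)·((32/5)-(16/5)))/50000 = 22/1953125 rad
Load 3 — point force P=-15 kN at a=8/3 m (b=L-a=16/3):
  θ_3 = Pa²(L-x)(2bL-(3b+a)(L-x))/(2L³EI)  [x>a] = (-15)·(8/3)²·(8-(32/5))·(2·(16/3)·8-(3·(16/3)+(8/3))·(8-(32/5)))/(2·8³·50000) = -26/140625 rad
Superposition: θ = Σ θ_i = 17108/17578125 rad ≈ 0.000973 rad

θ(32/5) = 17108/17578125 rad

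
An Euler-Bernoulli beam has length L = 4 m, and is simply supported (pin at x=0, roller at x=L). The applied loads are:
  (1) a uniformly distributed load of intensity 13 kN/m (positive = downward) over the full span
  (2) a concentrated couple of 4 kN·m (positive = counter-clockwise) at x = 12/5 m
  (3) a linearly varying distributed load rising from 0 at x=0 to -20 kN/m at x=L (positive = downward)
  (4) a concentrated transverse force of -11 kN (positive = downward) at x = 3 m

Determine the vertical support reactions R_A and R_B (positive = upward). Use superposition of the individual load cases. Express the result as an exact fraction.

Load 1 — uniform load w=13 kN/m over full span:
  R_A = wL/2 = 13·4/2 = 26 kN
  R_B = wL/2 = 13·4/2 = 26 kN
Load 2 — applied couple M₀=4 kN·m at a=12/5 m (b=L-a=8/5):
  R_A = M₀/L = 4/4 = 1 kN
  R_B = -M₀/L = -4/4 = -1 kN
Load 3 — triangular load w₀=-20 kN/m (0→w₀ over full span):
  R_A = w₀L/6 = (-20)·4/6 = -40/3 kN
  R_B = w₀L/3 = (-20)·4/3 = -80/3 kN
Load 4 — point force P=-11 kN at a=3 m (b=L-a=1):
  R_A = Pb/L = (-11)·1/4 = -11/4 kN
  R_B = Pa/L = (-11)·3/4 = -33/4 kN
Superposition: R_A = 131/12 kN, R_B = -119/12 kN

R_A = 131/12 kN, R_B = -119/12 kN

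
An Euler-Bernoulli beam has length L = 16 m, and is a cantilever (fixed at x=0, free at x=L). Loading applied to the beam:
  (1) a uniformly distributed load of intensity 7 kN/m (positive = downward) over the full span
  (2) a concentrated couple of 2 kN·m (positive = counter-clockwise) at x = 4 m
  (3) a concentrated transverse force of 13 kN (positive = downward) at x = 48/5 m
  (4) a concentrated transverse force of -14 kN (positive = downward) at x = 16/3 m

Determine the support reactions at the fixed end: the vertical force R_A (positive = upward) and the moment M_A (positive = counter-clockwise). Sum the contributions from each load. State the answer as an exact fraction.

R_A = 111 kN, M_A = 14162/15 kN·m

Load 1 — uniform load w=7 kN/m over full span:
  R_A = wL = 7·16 = 112 kN
  M_A = wL²/2 = 7·16²/2 = 896 kN·m
Load 2 — applied couple M₀=2 kN·m at a=4 m (b=L-a=12):
  R_A = 0 kN
  M_A = -M₀ = -2 kN·m
Load 3 — point force P=13 kN at a=48/5 m (b=L-a=32/5):
  R_A = P = 13 kN
  M_A = Pa = 13·(48/5) = 624/5 kN·m
Load 4 — point force P=-14 kN at a=16/3 m (b=L-a=32/3):
  R_A = P = (-14) = -14 kN
  M_A = Pa = (-14)·(16/3) = -224/3 kN·m
Superposition: R_A = 111 kN, M_A = 14162/15 kN·m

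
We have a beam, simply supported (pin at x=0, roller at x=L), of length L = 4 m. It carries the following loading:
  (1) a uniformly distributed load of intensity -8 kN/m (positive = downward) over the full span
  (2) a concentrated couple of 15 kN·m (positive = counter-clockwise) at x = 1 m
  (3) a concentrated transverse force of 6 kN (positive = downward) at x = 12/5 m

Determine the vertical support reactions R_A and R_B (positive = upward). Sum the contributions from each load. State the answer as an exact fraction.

R_A = -197/20 kN, R_B = -323/20 kN

Load 1 — uniform load w=-8 kN/m over full span:
  R_A = wL/2 = (-8)·4/2 = -16 kN
  R_B = wL/2 = (-8)·4/2 = -16 kN
Load 2 — applied couple M₀=15 kN·m at a=1 m (b=L-a=3):
  R_A = M₀/L = 15/4 kN
  R_B = -M₀/L = -15/4 kN
Load 3 — point force P=6 kN at a=12/5 m (b=L-a=8/5):
  R_A = Pb/L = 6·(8/5)/4 = 12/5 kN
  R_B = Pa/L = 6·(12/5)/4 = 18/5 kN
Superposition: R_A = -197/20 kN, R_B = -323/20 kN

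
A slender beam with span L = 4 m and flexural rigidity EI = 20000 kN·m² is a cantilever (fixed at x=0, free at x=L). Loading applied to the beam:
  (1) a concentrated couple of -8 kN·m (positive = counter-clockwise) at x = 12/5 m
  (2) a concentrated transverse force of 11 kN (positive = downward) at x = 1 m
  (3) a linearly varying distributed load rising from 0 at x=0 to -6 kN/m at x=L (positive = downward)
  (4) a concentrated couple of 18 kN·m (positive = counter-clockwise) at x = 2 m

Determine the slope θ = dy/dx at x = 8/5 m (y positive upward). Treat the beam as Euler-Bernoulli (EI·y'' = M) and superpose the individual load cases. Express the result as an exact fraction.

Load 1 — applied couple M₀=-8 kN·m at a=12/5 m (b=L-a=8/5):
  θ_1 = M₀x/EI  [x≤a] = (-8)·(8/5)/20000 = -2/3125 rad
Load 2 — point force P=11 kN at a=1 m (b=L-a=3):
  θ_2 = -Pa²/(2EI)  [x>a] = -11·1²/(2·20000) = -11/40000 rad
Load 3 — triangular load w₀=-6 kN/m (0→w₀ over full span):
  θ_3 = (w₀Lx²/4-w₀L²x/3-w₀x⁴/(24L))/EI = ((-6)·4·(8/5)²/4-(-6)·4²·(8/5)/3-(-6)·(8/5)⁴/(24·4))/20000 = 708/390625 rad
Load 4 — applied couple M₀=18 kN·m at a=2 m (b=L-a=2):
  θ_4 = M₀x/EI  [x≤a] = 18·(8/5)/20000 = 9/6250 rad
Superposition: θ = Σ θ_i = 58437/25000000 rad ≈ 0.002337 rad

θ(8/5) = 58437/25000000 rad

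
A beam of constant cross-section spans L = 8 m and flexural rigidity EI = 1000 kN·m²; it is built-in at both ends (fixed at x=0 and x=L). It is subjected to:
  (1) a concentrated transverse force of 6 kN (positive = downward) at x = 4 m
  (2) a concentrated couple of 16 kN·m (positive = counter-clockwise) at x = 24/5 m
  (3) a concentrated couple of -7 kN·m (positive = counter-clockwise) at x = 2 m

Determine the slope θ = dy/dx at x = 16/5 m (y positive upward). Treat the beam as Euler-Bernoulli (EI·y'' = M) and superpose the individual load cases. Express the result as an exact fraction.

θ(16/5) = -3949/625000 rad

Load 1 — point force P=6 kN at a=4 m (b=L-a=4):
  θ_1 = -Pb²x(2aL-(3a+b)x)/(2L³EI)  [x≤a] = -6·4²·(16/5)·(2·4·8-(3·4+4)·(16/5))/(2·8³·1000) = -12/3125 rad
Load 2 — applied couple M₀=16 kN·m at a=24/5 m (b=L-a=16/5):
  θ_2 = (R_Ax²/2 - M_Ax)/EI  [x≤a] with R_A=72/25, M_A=128/25 = ((72/25)·(16/5)²/2 - (128/25)·(16/5))/1000 = -128/78125 rad
Load 3 — applied couple M₀=-7 kN·m at a=2 m (b=L-a=6):
  θ_3 = (R_Ax²/2 - M_Ax - M₀(x-a))/EI  [x>a] with R_A=-63/64, M_A=21/16 = ((-63/64)·(16/5)²/2 - (21/16)·(16/5) - (-7)·((16/5)-2))/1000 = -21/25000 rad
Superposition: θ = Σ θ_i = -3949/625000 rad ≈ -0.006318 rad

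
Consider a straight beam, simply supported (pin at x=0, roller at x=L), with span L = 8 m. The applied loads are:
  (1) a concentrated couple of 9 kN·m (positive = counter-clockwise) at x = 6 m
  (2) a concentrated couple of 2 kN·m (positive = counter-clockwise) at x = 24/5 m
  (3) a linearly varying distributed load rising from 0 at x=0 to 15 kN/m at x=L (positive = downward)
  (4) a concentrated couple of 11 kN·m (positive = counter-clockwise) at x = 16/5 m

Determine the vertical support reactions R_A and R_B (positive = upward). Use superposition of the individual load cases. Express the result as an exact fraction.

R_A = 91/4 kN, R_B = 149/4 kN

Load 1 — applied couple M₀=9 kN·m at a=6 m (b=L-a=2):
  R_A = M₀/L = 9/8 kN
  R_B = -M₀/L = -9/8 kN
Load 2 — applied couple M₀=2 kN·m at a=24/5 m (b=L-a=16/5):
  R_A = M₀/L = 2/8 = 1/4 kN
  R_B = -M₀/L = -2/8 = -1/4 kN
Load 3 — triangular load w₀=15 kN/m (0→w₀ over full span):
  R_A = w₀L/6 = 15·8/6 = 20 kN
  R_B = w₀L/3 = 15·8/3 = 40 kN
Load 4 — applied couple M₀=11 kN·m at a=16/5 m (b=L-a=24/5):
  R_A = M₀/L = 11/8 kN
  R_B = -M₀/L = -11/8 kN
Superposition: R_A = 91/4 kN, R_B = 149/4 kN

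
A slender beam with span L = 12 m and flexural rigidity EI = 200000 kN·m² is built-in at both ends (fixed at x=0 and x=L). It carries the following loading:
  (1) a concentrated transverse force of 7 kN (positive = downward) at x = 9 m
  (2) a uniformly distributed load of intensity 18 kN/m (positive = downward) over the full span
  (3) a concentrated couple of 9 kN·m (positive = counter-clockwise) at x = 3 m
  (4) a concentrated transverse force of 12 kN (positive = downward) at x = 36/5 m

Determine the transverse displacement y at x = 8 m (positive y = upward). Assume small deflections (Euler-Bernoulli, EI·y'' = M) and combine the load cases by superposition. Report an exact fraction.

y(8) = -652583/150000000 m

Load 1 — point force P=7 kN at a=9 m (b=L-a=3):
  y_1 = -Pb²x²(3aL-(3a+b)x)/(6L³EI)  [x≤a] = -7·3²·8²·(3·9·12-(3·9+3)·8)/(6·12³·200000) = -49/300000 m
Load 2 — uniform load w=18 kN/m over full span:
  y_2 = -wx²(L-x)²/(24EI) = -18·8²·(12-8)²/(24·200000) = -12/3125 m
Load 3 — applied couple M₀=9 kN·m at a=3 m (b=L-a=9):
  y_3 = (R_Ax³/6 - M_Ax²/2 - M₀(x-a)²/2)/EI  [x>a] with R_A=27/32, M_A=-27/16 = ((27/32)·8³/6 - (-27/16)·8²/2 - 9·(8-3)²/2)/200000 = 27/400000 m
Load 4 — point force P=12 kN at a=36/5 m (b=L-a=24/5):
  y_4 = -Pa²(L-x)²(3bL-(3b+a)(L-x))/(6L³EI)  [x>a] = -12·(36/5)²·(12-8)²·(3·(24/5)·12-(3·(24/5)+(36/5))·(12-8))/(6·12³·200000) = -162/390625 m
Superposition: y = Σ y_i = -652583/150000000 m ≈ -0.004351 m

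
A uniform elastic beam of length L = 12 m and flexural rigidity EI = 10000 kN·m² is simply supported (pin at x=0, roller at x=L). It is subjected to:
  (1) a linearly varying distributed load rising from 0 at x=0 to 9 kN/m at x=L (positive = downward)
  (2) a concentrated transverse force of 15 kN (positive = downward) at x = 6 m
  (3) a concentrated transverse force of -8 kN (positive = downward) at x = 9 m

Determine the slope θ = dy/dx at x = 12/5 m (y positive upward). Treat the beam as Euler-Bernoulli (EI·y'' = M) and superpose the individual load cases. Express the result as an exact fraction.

Load 1 — triangular load w₀=9 kN/m (0→w₀ over full span):
  θ_1 = -w₀(7L⁴-30L²x²+15x⁴)/(360LEI) = -9·(7·12⁴-30·12²·(12/5)²+15·(12/5)⁴)/(360·12·10000) = -9828/390625 rad
Load 2 — point force P=15 kN at a=6 m (b=L-a=6):
  θ_2 = -Pb(L²-b²-3x²)/(6LEI)  [x≤a] = -15·6·(12²-6²-3·(12/5)²)/(6·12·10000) = -567/50000 rad
Load 3 — point force P=-8 kN at a=9 m (b=L-a=3):
  θ_3 = -Pb(L²-b²-3x²)/(6LEI)  [x≤a] = -(-8)·3·(12²-3²-3·(12/5)²)/(6·12·10000) = 981/250000 rad
Superposition: θ = Σ θ_i = -101799/3125000 rad ≈ -0.032576 rad

θ(12/5) = -101799/3125000 rad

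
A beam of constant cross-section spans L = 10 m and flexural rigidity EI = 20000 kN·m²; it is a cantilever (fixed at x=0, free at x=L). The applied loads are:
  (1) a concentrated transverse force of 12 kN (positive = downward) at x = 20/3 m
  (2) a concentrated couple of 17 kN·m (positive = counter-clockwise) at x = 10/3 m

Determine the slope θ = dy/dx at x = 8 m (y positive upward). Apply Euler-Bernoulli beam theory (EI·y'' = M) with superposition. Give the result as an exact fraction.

θ(8) = -21/2000 rad

Load 1 — point force P=12 kN at a=20/3 m (b=L-a=10/3):
  θ_1 = -Pa²/(2EI)  [x>a] = -12·(20/3)²/(2·20000) = -1/75 rad
Load 2 — applied couple M₀=17 kN·m at a=10/3 m (b=L-a=20/3):
  θ_2 = M₀a/EI  [x>a] = 17·(10/3)/20000 = 17/6000 rad
Superposition: θ = Σ θ_i = -21/2000 rad ≈ -0.010500 rad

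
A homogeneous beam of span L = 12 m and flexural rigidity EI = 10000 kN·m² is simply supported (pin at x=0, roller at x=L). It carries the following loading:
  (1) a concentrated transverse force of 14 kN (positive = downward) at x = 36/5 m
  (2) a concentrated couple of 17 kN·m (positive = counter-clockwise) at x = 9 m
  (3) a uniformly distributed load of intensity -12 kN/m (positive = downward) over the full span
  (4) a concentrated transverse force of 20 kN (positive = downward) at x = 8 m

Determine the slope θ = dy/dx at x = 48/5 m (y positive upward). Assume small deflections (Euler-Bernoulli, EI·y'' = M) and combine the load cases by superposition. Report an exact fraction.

Load 1 — point force P=14 kN at a=36/5 m (b=L-a=24/5):
  θ_1 = -Pa(2L²-6Lx+3x²+a²)/(6LEI)  [x>a] = -14·(36/5)·(2·12²-6·12·(48/5)+3·(48/5)²+(36/5)²)/(6·12·10000) = 819/78125 rad
Load 2 — applied couple M₀=17 kN·m at a=9 m (b=L-a=3):
  θ_2 = (M₀x²/(2L)-M₀(x-a)+C₁)/EI  [x>a] with C₁=M₀(3b²-L²)/(6L)=-221/8 = (17·(48/5)²/(2·12)-17·((48/5)-9)+(-221/8))/10000 = 5491/2000000 rad
Load 3 — uniform load w=-12 kN/m over full span:
  θ_3 = -w(L³-6Lx²+4x³)/(24EI) = -(-12)·(12³-6·12·(48/5)²+4·(48/5)³)/(24·10000) = -5346/78125 rad
Load 4 — point force P=20 kN at a=8 m (b=L-a=4):
  θ_4 = -Pa(2L²-6Lx+3x²+a²)/(6LEI)  [x>a] = -20·8·(2·12²-6·12·(48/5)+3·(48/5)²+8²)/(6·12·10000) = 392/28125 rad
Superposition: θ = Σ θ_i = -3713609/90000000 rad ≈ -0.041262 rad

θ(48/5) = -3713609/90000000 rad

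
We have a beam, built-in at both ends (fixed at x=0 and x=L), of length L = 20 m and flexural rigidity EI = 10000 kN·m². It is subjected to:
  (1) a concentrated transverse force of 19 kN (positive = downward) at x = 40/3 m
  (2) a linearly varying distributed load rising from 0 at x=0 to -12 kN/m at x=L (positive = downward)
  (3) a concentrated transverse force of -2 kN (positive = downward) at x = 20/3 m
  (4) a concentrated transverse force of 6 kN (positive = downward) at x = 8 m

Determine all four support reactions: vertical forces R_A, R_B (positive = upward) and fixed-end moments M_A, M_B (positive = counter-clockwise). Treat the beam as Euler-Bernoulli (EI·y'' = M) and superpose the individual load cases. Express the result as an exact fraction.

Load 1 — point force P=19 kN at a=40/3 m (b=L-a=20/3):
  R_A = Pb²(3a+b)/L³ = 19·(20/3)²·(3·(40/3)+(20/3))/20³ = 133/27 kN
  M_A = Pab²/L² = 19·(40/3)·(20/3)²/20² = 760/27 kN·m
  R_B = Pa²(a+3b)/L³ = 19·(40/3)²·((40/3)+3·(20/3))/20³ = 380/27 kN
  M_B = -Pa²b/L² = -19·(40/3)²·(20/3)/20² = -1520/27 kN·m
Load 2 — triangular load w₀=-12 kN/m (0→w₀ over full span):
  R_A = 3w₀L/20 = 3·(-12)·20/20 = -36 kN
  M_A = w₀L²/30 = (-12)·20²/30 = -160 kN·m
  R_B = 7w₀L/20 = 7·(-12)·20/20 = -84 kN
  M_B = -w₀L²/20 = -(-12)·20²/20 = 240 kN·m
Load 3 — point force P=-2 kN at a=20/3 m (b=L-a=40/3):
  R_A = Pb²(3a+b)/L³ = (-2)·(40/3)²·(3·(20/3)+(40/3))/20³ = -40/27 kN
  M_A = Pab²/L² = (-2)·(20/3)·(40/3)²/20² = -160/27 kN·m
  R_B = Pa²(a+3b)/L³ = (-2)·(20/3)²·((20/3)+3·(40/3))/20³ = -14/27 kN
  M_B = -Pa²b/L² = -(-2)·(20/3)²·(40/3)/20² = 80/27 kN·m
Load 4 — point force P=6 kN at a=8 m (b=L-a=12):
  R_A = Pb²(3a+b)/L³ = 6·12²·(3·8+12)/20³ = 486/125 kN
  M_A = Pab²/L² = 6·8·12²/20² = 432/25 kN·m
  R_B = Pa²(a+3b)/L³ = 6·8²·(8+3·12)/20³ = 264/125 kN
  M_B = -Pa²b/L² = -6·8²·12/20² = -288/25 kN·m
Superposition: R_A = -32251/1125 kN, M_A = -27112/225 kN·m, R_B = -76874/1125 kN, M_B = 13136/75 kN·m

R_A = -32251/1125 kN, M_A = -27112/225 kN·m, R_B = -76874/1125 kN, M_B = 13136/75 kN·m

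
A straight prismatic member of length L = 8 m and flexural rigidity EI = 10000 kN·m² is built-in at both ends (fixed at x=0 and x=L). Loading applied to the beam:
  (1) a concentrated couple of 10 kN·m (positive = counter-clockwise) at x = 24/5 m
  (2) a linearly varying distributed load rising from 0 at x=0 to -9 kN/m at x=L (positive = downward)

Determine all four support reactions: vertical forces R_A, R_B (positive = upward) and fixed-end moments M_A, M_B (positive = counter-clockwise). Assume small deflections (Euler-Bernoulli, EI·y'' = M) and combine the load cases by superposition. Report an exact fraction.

Load 1 — applied couple M₀=10 kN·m at a=24/5 m (b=L-a=16/5):
  R_A = 6M₀ab/L³ = 6·10·(24/5)·(16/5)/8³ = 9/5 kN
  M_A = M₀b(2a-b)/L² = 10·(16/5)·(2·(24/5)-(16/5))/8² = 16/5 kN·m
  R_B = -6M₀ab/L³ = -6·10·(24/5)·(16/5)/8³ = -9/5 kN
  M_B = M₀a(2b-a)/L² = 10·(24/5)·(2·(16/5)-(24/5))/8² = 6/5 kN·m
Load 2 — triangular load w₀=-9 kN/m (0→w₀ over full span):
  R_A = 3w₀L/20 = 3·(-9)·8/20 = -54/5 kN
  M_A = w₀L²/30 = (-9)·8²/30 = -96/5 kN·m
  R_B = 7w₀L/20 = 7·(-9)·8/20 = -126/5 kN
  M_B = -w₀L²/20 = -(-9)·8²/20 = 144/5 kN·m
Superposition: R_A = -9 kN, M_A = -16 kN·m, R_B = -27 kN, M_B = 30 kN·m

R_A = -9 kN, M_A = -16 kN·m, R_B = -27 kN, M_B = 30 kN·m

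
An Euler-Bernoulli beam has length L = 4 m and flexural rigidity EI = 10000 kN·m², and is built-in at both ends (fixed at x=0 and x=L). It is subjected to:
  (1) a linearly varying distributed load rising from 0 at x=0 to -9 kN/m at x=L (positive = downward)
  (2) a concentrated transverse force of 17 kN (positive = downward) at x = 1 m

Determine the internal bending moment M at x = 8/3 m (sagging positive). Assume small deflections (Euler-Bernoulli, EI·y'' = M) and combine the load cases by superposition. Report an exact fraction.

M(8/3) = -1537/720 kN·m

Load 1 — triangular load w₀=-9 kN/m (0→w₀ over full span):
  M_1 = 3w₀Lx/20 - w₀L²/30 - w₀x³/(6L) = 3·(-9)·4·(8/3)/20 - (-9)·4²/30 - (-9)·(8/3)³/(6·4) = -112/45 kN·m
Load 2 — point force P=17 kN at a=1 m (b=L-a=3):
  M_2 = Pa²(a+3b)(L-x)/L³ - Pa²b/L²  [x>a] = 17·1²·(1+3·3)·(4-(8/3))/4³ - 17·1²·3/4² = 17/48 kN·m
Superposition: M = Σ M_i = -1537/720 kN·m ≈ -2.134722 kN·m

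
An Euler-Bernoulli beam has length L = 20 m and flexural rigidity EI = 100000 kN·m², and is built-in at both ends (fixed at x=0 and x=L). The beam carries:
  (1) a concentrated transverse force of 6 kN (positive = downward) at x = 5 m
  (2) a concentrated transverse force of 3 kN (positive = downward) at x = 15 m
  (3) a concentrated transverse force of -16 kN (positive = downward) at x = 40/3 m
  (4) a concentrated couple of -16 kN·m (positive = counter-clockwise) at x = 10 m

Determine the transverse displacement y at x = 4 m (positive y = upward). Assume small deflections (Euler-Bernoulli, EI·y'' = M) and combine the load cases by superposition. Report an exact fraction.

Load 1 — point force P=6 kN at a=5 m (b=L-a=15):
  y_1 = -Pb²x²(3aL-(3a+b)x)/(6L³EI)  [x≤a] = -6·15²·4²·(3·5·20-(3·5+15)·4)/(6·20³·100000) = -81/100000 m
Load 2 — point force P=3 kN at a=15 m (b=L-a=5):
  y_2 = -Pb²x²(3aL-(3a+b)x)/(6L³EI)  [x≤a] = -3·5²·4²·(3·15·20-(3·15+5)·4)/(6·20³·100000) = -7/40000 m
Load 3 — point force P=-16 kN at a=40/3 m (b=L-a=20/3):
  y_3 = -Pb²x²(3aL-(3a+b)x)/(6L³EI)  [x≤a] = -(-16)·(20/3)²·4²·(3·(40/3)·20-(3·(40/3)+(20/3))·4)/(6·20³·100000) = 368/253125 m
Load 4 — applied couple M₀=-16 kN·m at a=10 m (b=L-a=10):
  y_4 = (R_Ax³/6 - M_Ax²/2)/EI  [x≤a] with R_A=-6/5, M_A=-4 = ((-6/5)·4³/6 - (-4)·4²/2)/100000 = 3/15625 m
Superposition: y = Σ y_i = 53527/81000000 m ≈ 0.000661 m

y(4) = 53527/81000000 m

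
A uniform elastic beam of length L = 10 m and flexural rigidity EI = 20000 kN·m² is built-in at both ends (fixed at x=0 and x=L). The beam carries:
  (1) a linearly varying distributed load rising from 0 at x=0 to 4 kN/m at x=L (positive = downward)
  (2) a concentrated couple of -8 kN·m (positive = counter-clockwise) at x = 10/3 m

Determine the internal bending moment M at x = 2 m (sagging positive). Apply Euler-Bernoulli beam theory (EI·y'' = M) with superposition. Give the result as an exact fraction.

Load 1 — triangular load w₀=4 kN/m (0→w₀ over full span):
  M_1 = 3w₀Lx/20 - w₀L²/30 - w₀x³/(6L) = 3·4·10·2/20 - 4·10²/30 - 4·2³/(6·10) = -28/15 kN·m
Load 2 — applied couple M₀=-8 kN·m at a=10/3 m (b=L-a=20/3):
  M_2 = R_Ax - M_A  [x≤a] with R_A=-16/15, M_A=0 = (-16/15)·2 - 0 = -32/15 kN·m
Superposition: M = Σ M_i = -4 kN·m ≈ -4.000000 kN·m

M(2) = -4 kN·m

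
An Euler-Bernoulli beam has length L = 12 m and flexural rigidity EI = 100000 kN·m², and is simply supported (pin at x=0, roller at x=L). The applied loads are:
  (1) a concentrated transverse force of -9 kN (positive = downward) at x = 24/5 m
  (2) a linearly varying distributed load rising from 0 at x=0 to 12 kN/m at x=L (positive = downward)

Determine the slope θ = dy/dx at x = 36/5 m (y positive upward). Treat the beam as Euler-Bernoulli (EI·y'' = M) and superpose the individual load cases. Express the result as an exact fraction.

Load 1 — point force P=-9 kN at a=24/5 m (b=L-a=36/5):
  θ_1 = -Pa(2L²-6Lx+3x²+a²)/(6LEI)  [x>a] = -(-9)·(24/5)·(2·12²-6·12·(36/5)+3·(36/5)²+(24/5)²)/(6·12·100000) = -243/781250 rad
Load 2 — triangular load w₀=12 kN/m (0→w₀ over full span):
  θ_2 = -w₀(7L⁴-30L²x²+15x⁴)/(360LEI) = -12·(7·12⁴-30·12²·(36/5)²+15·(36/5)⁴)/(360·12·100000) = 2088/1953125 rad
Superposition: θ = Σ θ_i = 2961/3906250 rad ≈ 0.000758 rad

θ(36/5) = 2961/3906250 rad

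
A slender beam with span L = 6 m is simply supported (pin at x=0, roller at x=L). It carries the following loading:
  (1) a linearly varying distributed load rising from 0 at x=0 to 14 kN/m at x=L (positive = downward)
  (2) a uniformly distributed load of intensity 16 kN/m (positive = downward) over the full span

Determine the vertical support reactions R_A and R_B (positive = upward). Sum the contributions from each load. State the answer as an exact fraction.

R_A = 62 kN, R_B = 76 kN

Load 1 — triangular load w₀=14 kN/m (0→w₀ over full span):
  R_A = w₀L/6 = 14·6/6 = 14 kN
  R_B = w₀L/3 = 14·6/3 = 28 kN
Load 2 — uniform load w=16 kN/m over full span:
  R_A = wL/2 = 16·6/2 = 48 kN
  R_B = wL/2 = 16·6/2 = 48 kN
Superposition: R_A = 62 kN, R_B = 76 kN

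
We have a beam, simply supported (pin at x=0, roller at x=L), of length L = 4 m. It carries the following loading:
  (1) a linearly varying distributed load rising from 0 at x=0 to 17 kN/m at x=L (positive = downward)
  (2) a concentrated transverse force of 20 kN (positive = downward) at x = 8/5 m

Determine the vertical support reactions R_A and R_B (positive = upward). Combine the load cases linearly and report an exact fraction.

R_A = 70/3 kN, R_B = 92/3 kN

Load 1 — triangular load w₀=17 kN/m (0→w₀ over full span):
  R_A = w₀L/6 = 17·4/6 = 34/3 kN
  R_B = w₀L/3 = 17·4/3 = 68/3 kN
Load 2 — point force P=20 kN at a=8/5 m (b=L-a=12/5):
  R_A = Pb/L = 20·(12/5)/4 = 12 kN
  R_B = Pa/L = 20·(8/5)/4 = 8 kN
Superposition: R_A = 70/3 kN, R_B = 92/3 kN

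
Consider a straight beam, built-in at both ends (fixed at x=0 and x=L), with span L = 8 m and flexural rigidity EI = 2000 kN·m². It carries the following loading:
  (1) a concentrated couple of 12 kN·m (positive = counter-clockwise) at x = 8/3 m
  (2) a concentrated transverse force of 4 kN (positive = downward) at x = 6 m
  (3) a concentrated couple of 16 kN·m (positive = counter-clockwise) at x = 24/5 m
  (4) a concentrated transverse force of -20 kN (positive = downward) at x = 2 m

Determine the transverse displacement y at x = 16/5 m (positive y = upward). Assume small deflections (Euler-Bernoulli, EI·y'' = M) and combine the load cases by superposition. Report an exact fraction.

Load 1 — applied couple M₀=12 kN·m at a=8/3 m (b=L-a=16/3):
  y_1 = (R_Ax³/6 - M_Ax²/2 - M₀(x-a)²/2)/EI  [x>a] with R_A=2, M_A=0 = (2·(16/5)³/6 - 0·(16/5)²/2 - 12·((16/5)-(8/3))²/2)/2000 = 72/15625 m
Load 2 — point force P=4 kN at a=6 m (b=L-a=2):
  y_2 = -Pb²x²(3aL-(3a+b)x)/(6L³EI)  [x≤a] = -4·2²·(16/5)²·(3·6·8-(3·6+2)·(16/5))/(6·8³·2000) = -4/1875 m
Load 3 — applied couple M₀=16 kN·m at a=24/5 m (b=L-a=16/5):
  y_3 = (R_Ax³/6 - M_Ax²/2)/EI  [x≤a] with R_A=72/25, M_A=128/25 = ((72/25)·(16/5)³/6 - (128/25)·(16/5)²/2)/2000 = -2048/390625 m
Load 4 — point force P=-20 kN at a=2 m (b=L-a=6):
  y_4 = -Pa²(L-x)²(3bL-(3b+a)(L-x))/(6L³EI)  [x>a] = -(-20)·2²·(8-(16/5))²·(3·6·8-(3·6+2)·(8-(16/5)))/(6·8³·2000) = 9/625 m
Superposition: y = Σ y_i = 13631/1171875 m ≈ 0.011632 m

y(16/5) = 13631/1171875 m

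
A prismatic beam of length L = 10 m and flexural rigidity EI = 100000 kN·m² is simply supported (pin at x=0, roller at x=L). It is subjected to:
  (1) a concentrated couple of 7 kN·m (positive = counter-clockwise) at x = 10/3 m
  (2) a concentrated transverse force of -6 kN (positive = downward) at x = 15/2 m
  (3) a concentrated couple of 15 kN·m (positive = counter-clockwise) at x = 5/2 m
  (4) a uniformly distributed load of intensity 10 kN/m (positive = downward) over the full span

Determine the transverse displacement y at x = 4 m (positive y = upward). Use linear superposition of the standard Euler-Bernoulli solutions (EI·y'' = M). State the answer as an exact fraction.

Load 1 — applied couple M₀=7 kN·m at a=10/3 m (b=L-a=20/3):
  y_1 = (M₀x³/(6L)-M₀(x-a)²/2+C₁x)/EI  [x>a] with C₁=M₀(3b²-L²)/(6L)=35/9 = (7·4³/(6·10)-7·(4-(10/3))²/2+(35/9)·4)/100000 = 161/750000 m
Load 2 — point force P=-6 kN at a=15/2 m (b=L-a=5/2):
  y_2 = -Pbx(L²-b²-x²)/(6LEI)  [x≤a] = -(-6)·(5/2)·4·(10²-(5/2)²-4²)/(6·10·100000) = 311/400000 m
Load 3 — applied couple M₀=15 kN·m at a=5/2 m (b=L-a=15/2):
  y_3 = (M₀x³/(6L)-M₀(x-a)²/2+C₁x)/EI  [x>a] with C₁=M₀(3b²-L²)/(6L)=275/16 = (15·4³/(6·10)-15·(4-(5/2))²/2+(275/16)·4)/100000 = 543/800000 m
Load 4 — uniform load w=10 kN/m over full span:
  y_4 = -wx(L³-2Lx²+x³)/(24EI) = -10·4·(10³-2·10·4²+4³)/(24·100000) = -31/2500 m
Superposition: y = Σ y_i = -128749/12000000 m ≈ -0.010729 m

y(4) = -128749/12000000 m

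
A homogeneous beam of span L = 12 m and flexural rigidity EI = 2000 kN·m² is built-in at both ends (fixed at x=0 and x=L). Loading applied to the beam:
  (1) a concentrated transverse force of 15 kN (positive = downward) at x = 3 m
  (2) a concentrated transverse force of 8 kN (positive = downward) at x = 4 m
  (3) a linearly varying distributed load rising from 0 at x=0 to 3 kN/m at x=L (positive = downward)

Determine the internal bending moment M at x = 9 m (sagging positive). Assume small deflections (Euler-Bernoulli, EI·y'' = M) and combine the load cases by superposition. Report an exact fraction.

M(9) = 2203/1440 kN·m

Load 1 — point force P=15 kN at a=3 m (b=L-a=9):
  M_1 = Pa²(a+3b)(L-x)/L³ - Pa²b/L²  [x>a] = 15·3²·(3+3·9)·(12-9)/12³ - 15·3²·9/12² = -45/32 kN·m
Load 2 — point force P=8 kN at a=4 m (b=L-a=8):
  M_2 = Pa²(a+3b)(L-x)/L³ - Pa²b/L²  [x>a] = 8·4²·(4+3·8)·(12-9)/12³ - 8·4²·8/12² = -8/9 kN·m
Load 3 — triangular load w₀=3 kN/m (0→w₀ over full span):
  M_3 = 3w₀Lx/20 - w₀L²/30 - w₀x³/(6L) = 3·3·12·9/20 - 3·12²/30 - 3·9³/(6·12) = 153/40 kN·m
Superposition: M = Σ M_i = 2203/1440 kN·m ≈ 1.529861 kN·m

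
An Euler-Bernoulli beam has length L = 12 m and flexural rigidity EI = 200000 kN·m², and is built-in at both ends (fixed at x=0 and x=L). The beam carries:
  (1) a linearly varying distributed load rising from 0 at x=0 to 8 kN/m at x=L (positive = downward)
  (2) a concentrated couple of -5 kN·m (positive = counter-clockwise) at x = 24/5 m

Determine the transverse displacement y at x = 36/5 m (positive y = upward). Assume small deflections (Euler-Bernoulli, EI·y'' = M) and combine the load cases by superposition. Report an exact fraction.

y(36/5) = -52344/48828125 m

Load 1 — triangular load w₀=8 kN/m (0→w₀ over full span):
  y_1 = -w₀x²(L-x)²(x+2L)/(120LEI) = -8·(36/5)²·(12-(36/5))²·((36/5)+2·12)/(120·12·200000) = -50544/48828125 m
Load 2 — applied couple M₀=-5 kN·m at a=24/5 m (b=L-a=36/5):
  y_2 = (R_Ax³/6 - M_Ax²/2 - M₀(x-a)²/2)/EI  [x>a] with R_A=-3/5, M_A=-3/5 = ((-3/5)·(36/5)³/6 - (-3/5)·(36/5)²/2 - (-5)·((36/5)-(24/5))²/2)/200000 = -72/1953125 m
Superposition: y = Σ y_i = -52344/48828125 m ≈ -0.001072 m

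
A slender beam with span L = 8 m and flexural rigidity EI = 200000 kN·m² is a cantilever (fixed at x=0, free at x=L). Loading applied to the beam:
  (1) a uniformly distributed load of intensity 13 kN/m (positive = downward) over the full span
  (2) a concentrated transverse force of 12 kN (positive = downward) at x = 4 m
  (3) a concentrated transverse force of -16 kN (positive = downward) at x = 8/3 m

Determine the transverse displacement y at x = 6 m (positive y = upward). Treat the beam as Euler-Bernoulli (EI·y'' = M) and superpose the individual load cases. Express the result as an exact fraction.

y(6) = -186431/8100000 m

Load 1 — uniform load w=13 kN/m over full span:
  y_1 = -wx²(x²-4Lx+6L²)/(24EI) = -13·6²·(6²-4·8·6+6·8²)/(24·200000) = -2223/100000 m
Load 2 — point force P=12 kN at a=4 m (b=L-a=4):
  y_2 = -Pa²(3x-a)/(6EI)  [x>a] = -12·4²·(3·6-4)/(6·200000) = -7/3125 m
Load 3 — point force P=-16 kN at a=8/3 m (b=L-a=16/3):
  y_3 = -Pa²(3x-a)/(6EI)  [x>a] = -(-16)·(8/3)²·(3·6-(8/3))/(6·200000) = 368/253125 m
Superposition: y = Σ y_i = -186431/8100000 m ≈ -0.023016 m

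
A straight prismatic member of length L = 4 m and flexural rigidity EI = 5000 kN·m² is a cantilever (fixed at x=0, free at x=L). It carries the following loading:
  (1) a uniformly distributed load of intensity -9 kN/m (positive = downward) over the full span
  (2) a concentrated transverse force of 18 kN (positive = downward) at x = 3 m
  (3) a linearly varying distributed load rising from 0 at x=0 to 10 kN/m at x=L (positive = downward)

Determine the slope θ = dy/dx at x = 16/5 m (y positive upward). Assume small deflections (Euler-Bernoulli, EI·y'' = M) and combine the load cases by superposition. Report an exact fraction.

Load 1 — uniform load w=-9 kN/m over full span:
  θ_1 = -wx(x²-3Lx+3L²)/(6EI) = -(-9)·(16/5)·((16/5)²-3·4·(16/5)+3·4²)/(6·5000) = 1488/78125 rad
Load 2 — point force P=18 kN at a=3 m (b=L-a=1):
  θ_2 = -Pa²/(2EI)  [x>a] = -18·3²/(2·5000) = -81/5000 rad
Load 3 — triangular load w₀=10 kN/m (0→w₀ over full span):
  θ_3 = (w₀Lx²/4-w₀L²x/3-w₀x⁴/(24L))/EI = (10·4·(16/5)²/4-10·4²·(16/5)/3-10·(16/5)⁴/(24·4))/5000 = -3712/234375 rad
Superposition: θ = Σ θ_i = -24359/1875000 rad ≈ -0.012991 rad

θ(16/5) = -24359/1875000 rad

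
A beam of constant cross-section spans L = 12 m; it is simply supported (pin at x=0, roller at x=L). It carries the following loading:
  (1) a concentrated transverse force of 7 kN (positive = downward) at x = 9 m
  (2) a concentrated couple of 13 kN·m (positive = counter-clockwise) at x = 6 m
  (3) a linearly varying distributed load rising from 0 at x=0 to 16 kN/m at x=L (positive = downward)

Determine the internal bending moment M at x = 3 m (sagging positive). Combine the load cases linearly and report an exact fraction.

M(3) = 197/2 kN·m

Load 1 — point force P=7 kN at a=9 m (b=L-a=3):
  M_1 = Pbx/L  [x≤a] = 7·3·3/12 = 21/4 kN·m
Load 2 — applied couple M₀=13 kN·m at a=6 m (b=L-a=6):
  M_2 = M₀x/L  [x≤a] = 13·3/12 = 13/4 kN·m
Load 3 — triangular load w₀=16 kN/m (0→w₀ over full span):
  M_3 = w₀Lx/6 - w₀x³/(6L) = 16·12·3/6 - 16·3³/(6·12) = 90 kN·m
Superposition: M = Σ M_i = 197/2 kN·m ≈ 98.500000 kN·m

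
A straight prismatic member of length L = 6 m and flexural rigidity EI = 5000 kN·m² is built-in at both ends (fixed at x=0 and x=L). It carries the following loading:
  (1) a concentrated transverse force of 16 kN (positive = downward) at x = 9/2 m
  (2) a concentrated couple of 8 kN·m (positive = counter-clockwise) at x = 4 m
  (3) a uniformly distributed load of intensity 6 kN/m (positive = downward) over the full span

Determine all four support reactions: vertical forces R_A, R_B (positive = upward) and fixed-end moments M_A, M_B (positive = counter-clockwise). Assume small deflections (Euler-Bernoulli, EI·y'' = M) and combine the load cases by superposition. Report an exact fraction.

Load 1 — point force P=16 kN at a=9/2 m (b=L-a=3/2):
  R_A = Pb²(3a+b)/L³ = 16·(3/2)²·(3·(9/2)+(3/2))/6³ = 5/2 kN
  M_A = Pab²/L² = 16·(9/2)·(3/2)²/6² = 9/2 kN·m
  R_B = Pa²(a+3b)/L³ = 16·(9/2)²·((9/2)+3·(3/2))/6³ = 27/2 kN
  M_B = -Pa²b/L² = -16·(9/2)²·(3/2)/6² = -27/2 kN·m
Load 2 — applied couple M₀=8 kN·m at a=4 m (b=L-a=2):
  R_A = 6M₀ab/L³ = 6·8·4·2/6³ = 16/9 kN
  M_A = M₀b(2a-b)/L² = 8·2·(2·4-2)/6² = 8/3 kN·m
  R_B = -6M₀ab/L³ = -6·8·4·2/6³ = -16/9 kN
  M_B = M₀a(2b-a)/L² = 8·4·(2·2-4)/6² = 0 kN·m
Load 3 — uniform load w=6 kN/m over full span:
  R_A = wL/2 = 6·6/2 = 18 kN
  M_A = wL²/12 = 6·6²/12 = 18 kN·m
  R_B = wL/2 = 6·6/2 = 18 kN
  M_B = -wL²/12 = -6·6²/12 = -18 kN·m
Superposition: R_A = 401/18 kN, M_A = 151/6 kN·m, R_B = 535/18 kN, M_B = -63/2 kN·m

R_A = 401/18 kN, M_A = 151/6 kN·m, R_B = 535/18 kN, M_B = -63/2 kN·m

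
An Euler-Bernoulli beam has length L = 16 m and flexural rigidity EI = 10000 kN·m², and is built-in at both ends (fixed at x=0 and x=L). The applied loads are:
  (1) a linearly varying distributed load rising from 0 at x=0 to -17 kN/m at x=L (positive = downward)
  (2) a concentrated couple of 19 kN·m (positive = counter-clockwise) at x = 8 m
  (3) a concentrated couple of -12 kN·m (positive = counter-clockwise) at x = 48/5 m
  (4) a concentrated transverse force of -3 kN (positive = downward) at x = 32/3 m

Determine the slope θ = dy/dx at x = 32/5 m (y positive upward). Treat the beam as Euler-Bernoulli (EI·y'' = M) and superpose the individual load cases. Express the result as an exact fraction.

θ(32/5) = 42769/2343750 rad

Load 1 — triangular load w₀=-17 kN/m (0→w₀ over full span):
  θ_1 = -w₀(2x(L-x)(L-2x)(x+2L)+x²(L-x)²)/(120LEI) = -(-17)·(2·(32/5)·(16-(32/5))·(16-2·(32/5))·((32/5)+2·16)+(32/5)²·(16-(32/5))²)/(120·16·10000) = 6528/390625 rad
Load 2 — applied couple M₀=19 kN·m at a=8 m (b=L-a=8):
  θ_2 = (R_Ax²/2 - M_Ax)/EI  [x≤a] with R_A=57/32, M_A=19/4 = ((57/32)·(32/5)²/2 - (19/4)·(32/5))/10000 = 19/31250 rad
Load 3 — applied couple M₀=-12 kN·m at a=48/5 m (b=L-a=32/5):
  θ_3 = (R_Ax²/2 - M_Ax)/EI  [x≤a] with R_A=-27/25, M_A=-96/25 = ((-27/25)·(32/5)²/2 - (-96/25)·(32/5))/10000 = 96/390625 rad
Load 4 — point force P=-3 kN at a=32/3 m (b=L-a=16/3):
  θ_4 = -Pb²x(2aL-(3a+b)x)/(2L³EI)  [x≤a] = -(-3)·(16/3)²·(32/5)·(2·(32/3)·16-(3·(32/3)+(16/3))·(32/5))/(2·16³·10000) = 32/46875 rad
Superposition: θ = Σ θ_i = 42769/2343750 rad ≈ 0.018248 rad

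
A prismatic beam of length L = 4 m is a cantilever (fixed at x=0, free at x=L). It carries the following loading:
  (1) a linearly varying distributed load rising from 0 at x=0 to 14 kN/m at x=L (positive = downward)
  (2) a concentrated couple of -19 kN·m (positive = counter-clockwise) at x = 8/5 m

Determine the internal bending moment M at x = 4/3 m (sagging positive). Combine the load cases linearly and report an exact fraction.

Load 1 — triangular load w₀=14 kN/m (0→w₀ over full span):
  M_1 = w₀Lx/2 - w₀L²/3 - w₀x³/(6L) = 14·4·(4/3)/2 - 14·4²/3 - 14·(4/3)³/(6·4) = -3136/81 kN·m
Load 2 — applied couple M₀=-19 kN·m at a=8/5 m (b=L-a=12/5):
  M_2 = M₀  [x≤a] = (-19) = -19 kN·m
Superposition: M = Σ M_i = -4675/81 kN·m ≈ -57.716049 kN·m

M(4/3) = -4675/81 kN·m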